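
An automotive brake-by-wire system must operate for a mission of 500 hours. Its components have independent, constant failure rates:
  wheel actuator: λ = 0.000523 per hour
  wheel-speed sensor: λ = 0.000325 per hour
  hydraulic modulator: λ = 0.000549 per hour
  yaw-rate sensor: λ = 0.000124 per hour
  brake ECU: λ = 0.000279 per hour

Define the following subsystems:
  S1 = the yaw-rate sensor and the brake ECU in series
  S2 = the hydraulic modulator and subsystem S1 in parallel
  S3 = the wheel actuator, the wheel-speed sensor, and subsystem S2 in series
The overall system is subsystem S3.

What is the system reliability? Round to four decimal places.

0.6258

R(wheel actuator) = exp(−0.000523 × 500) = 0.769896
R(wheel-speed sensor) = exp(−0.000325 × 500) = 0.850016
R(hydraulic modulator) = exp(−0.000549 × 500) = 0.759952
R(yaw-rate sensor) = exp(−0.000124 × 500) = 0.939883
R(brake ECU) = exp(−0.000279 × 500) = 0.869793
Series (yaw-rate sensor and brake ECU): 0.939883 × 0.869793 = 0.817504
Parallel (hydraulic modulator and [0.817504]): 1 − (1 − 0.759952)(1 − 0.817504) = 0.956192
Series (wheel actuator, wheel-speed sensor, and [0.956192]): 0.769896 × 0.850016 × 0.956192 = 0.6258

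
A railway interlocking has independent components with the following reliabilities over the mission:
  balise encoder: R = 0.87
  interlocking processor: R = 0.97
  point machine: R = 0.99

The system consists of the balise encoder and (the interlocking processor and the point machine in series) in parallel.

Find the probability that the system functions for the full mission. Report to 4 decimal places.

Series (interlocking processor and point machine): 0.970000 × 0.990000 = 0.960300
Parallel (balise encoder and [0.960300]): 1 − (1 − 0.870000)(1 − 0.960300) = 0.9948

0.9948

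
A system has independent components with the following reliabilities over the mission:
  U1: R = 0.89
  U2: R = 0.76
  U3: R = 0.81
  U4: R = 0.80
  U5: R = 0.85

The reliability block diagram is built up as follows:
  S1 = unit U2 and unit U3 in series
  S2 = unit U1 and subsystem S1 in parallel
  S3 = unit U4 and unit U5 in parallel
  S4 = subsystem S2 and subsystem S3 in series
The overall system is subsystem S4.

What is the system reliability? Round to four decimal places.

0.9290

Series (U2 and U3): 0.760000 × 0.810000 = 0.615600
Parallel (U1 and [0.615600]): 1 − (1 − 0.890000)(1 − 0.615600) = 0.957716
Parallel (U4 and U5): 1 − (1 − 0.800000)(1 − 0.850000) = 0.970000
Series ([0.957716] and [0.970000]): 0.957716 × 0.970000 = 0.9290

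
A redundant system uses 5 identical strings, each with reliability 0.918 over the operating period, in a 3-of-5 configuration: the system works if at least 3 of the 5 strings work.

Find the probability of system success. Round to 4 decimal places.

R = Σ_{i=3}^{5} C(5,i) p^i (1−p)^{5−i} with p = 0.918
C(5,3)·0.918^3·0.082^2 = 0.052018
C(5,4)·0.918^4·0.082^1 = 0.291175
C(5,5)·0.918^5·0.082^0 = 0.651949
Sum = 0.9951

0.9951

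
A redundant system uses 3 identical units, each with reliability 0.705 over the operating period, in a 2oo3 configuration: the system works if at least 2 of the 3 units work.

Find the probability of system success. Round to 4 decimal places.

0.7903

R = Σ_{i=2}^{3} C(3,i) p^i (1−p)^{3−i} with p = 0.705
C(3,2)·0.705^2·0.295^1 = 0.439867
C(3,3)·0.705^3·0.295^0 = 0.350403
Sum = 0.7903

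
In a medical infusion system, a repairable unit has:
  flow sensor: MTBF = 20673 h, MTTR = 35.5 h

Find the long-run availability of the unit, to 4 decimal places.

0.9983

A(flow sensor) = MTBF/(MTBF+MTTR) = 20673/(20673+35.5) = 0.9983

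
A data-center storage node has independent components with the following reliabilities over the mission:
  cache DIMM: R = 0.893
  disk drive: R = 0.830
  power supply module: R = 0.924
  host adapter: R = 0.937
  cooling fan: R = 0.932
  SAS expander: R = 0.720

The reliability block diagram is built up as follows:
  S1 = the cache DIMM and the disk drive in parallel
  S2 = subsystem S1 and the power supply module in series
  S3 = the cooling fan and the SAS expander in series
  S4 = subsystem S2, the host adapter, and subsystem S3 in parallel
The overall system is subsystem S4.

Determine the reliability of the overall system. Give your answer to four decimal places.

0.9981

Parallel (cache DIMM and disk drive): 1 − (1 − 0.893000)(1 − 0.830000) = 0.981810
Series ([0.981810] and power supply module): 0.981810 × 0.924000 = 0.907192
Series (cooling fan and SAS expander): 0.932000 × 0.720000 = 0.671040
Parallel ([0.907192], host adapter, and [0.671040]): 1 − (1 − 0.907192)(1 − 0.937000)(1 − 0.671040) = 0.9981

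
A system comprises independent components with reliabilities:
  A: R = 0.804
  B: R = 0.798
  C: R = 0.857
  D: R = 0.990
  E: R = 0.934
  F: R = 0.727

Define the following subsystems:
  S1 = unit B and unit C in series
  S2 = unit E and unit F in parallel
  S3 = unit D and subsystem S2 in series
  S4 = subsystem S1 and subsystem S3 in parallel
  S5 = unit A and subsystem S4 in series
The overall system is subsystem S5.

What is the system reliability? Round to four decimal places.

Series (B and C): 0.798000 × 0.857000 = 0.683886
Parallel (E and F): 1 − (1 − 0.934000)(1 − 0.727000) = 0.981982
Series (D and [0.981982]): 0.990000 × 0.981982 = 0.972162
Parallel ([0.683886] and [0.972162]): 1 − (1 − 0.683886)(1 − 0.972162) = 0.991200
Series (A and [0.991200]): 0.804000 × 0.991200 = 0.7969

0.7969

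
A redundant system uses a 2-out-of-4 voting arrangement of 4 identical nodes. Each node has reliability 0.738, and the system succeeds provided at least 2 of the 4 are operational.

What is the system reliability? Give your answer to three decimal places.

0.942

R = Σ_{i=2}^{4} C(4,i) p^i (1−p)^{4−i} with p = 0.738
C(4,2)·0.738^2·0.262^2 = 0.22432
C(4,3)·0.738^3·0.262^1 = 0.42124
C(4,4)·0.738^4·0.262^0 = 0.29664
Sum = 0.942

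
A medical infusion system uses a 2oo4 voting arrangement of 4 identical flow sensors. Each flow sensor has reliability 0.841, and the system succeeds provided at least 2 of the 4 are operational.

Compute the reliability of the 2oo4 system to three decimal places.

R = Σ_{i=2}^{4} C(4,i) p^i (1−p)^{4−i} with p = 0.841
C(4,2)·0.841^2·0.159^2 = 0.10728
C(4,3)·0.841^3·0.159^1 = 0.37831
C(4,4)·0.841^4·0.159^0 = 0.50025
Sum = 0.986

0.986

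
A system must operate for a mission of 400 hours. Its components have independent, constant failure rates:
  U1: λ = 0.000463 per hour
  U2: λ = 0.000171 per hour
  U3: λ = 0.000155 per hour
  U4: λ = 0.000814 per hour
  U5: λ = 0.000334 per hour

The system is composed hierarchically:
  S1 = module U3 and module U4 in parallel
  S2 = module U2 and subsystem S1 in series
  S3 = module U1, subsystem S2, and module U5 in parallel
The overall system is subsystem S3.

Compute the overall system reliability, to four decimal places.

0.9983

R(U1) = exp(−0.000463 × 400) = 0.830938
R(U2) = exp(−0.000171 × 400) = 0.933887
R(U3) = exp(−0.000155 × 400) = 0.939883
R(U4) = exp(−0.000814 × 400) = 0.722094
R(U5) = exp(−0.000334 × 400) = 0.874940
Parallel (U3 and U4): 1 − (1 − 0.939883)(1 − 0.722094) = 0.983293
Series (U2 and [0.983293]): 0.933887 × 0.983293 = 0.918285
Parallel (U1, [0.918285], and U5): 1 − (1 − 0.830938)(1 − 0.918285)(1 − 0.874940) = 0.9983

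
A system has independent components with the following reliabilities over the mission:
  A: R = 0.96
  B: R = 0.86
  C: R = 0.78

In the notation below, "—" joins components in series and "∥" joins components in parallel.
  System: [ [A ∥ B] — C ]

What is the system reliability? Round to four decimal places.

Parallel (A and B): 1 − (1 − 0.960000)(1 − 0.860000) = 0.994400
Series ([0.994400] and C): 0.994400 × 0.780000 = 0.7756

0.7756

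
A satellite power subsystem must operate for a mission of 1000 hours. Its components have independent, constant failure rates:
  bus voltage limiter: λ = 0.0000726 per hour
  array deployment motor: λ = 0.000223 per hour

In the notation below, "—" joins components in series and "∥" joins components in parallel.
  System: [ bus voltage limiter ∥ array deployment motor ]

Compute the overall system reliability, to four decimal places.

R(bus voltage limiter) = exp(−0.0000726 × 1000) = 0.929973
R(array deployment motor) = exp(−0.000223 × 1000) = 0.800115
Parallel (bus voltage limiter and array deployment motor): 1 − (1 − 0.929973)(1 − 0.800115) = 0.9860

0.9860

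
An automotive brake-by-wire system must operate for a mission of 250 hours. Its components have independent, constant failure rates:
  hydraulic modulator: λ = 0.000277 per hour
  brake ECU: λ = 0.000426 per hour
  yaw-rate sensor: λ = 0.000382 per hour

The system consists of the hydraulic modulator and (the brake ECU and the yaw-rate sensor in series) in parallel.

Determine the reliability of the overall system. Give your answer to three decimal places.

R(hydraulic modulator) = exp(−0.000277 × 250) = 0.93309
R(brake ECU) = exp(−0.000426 × 250) = 0.89898
R(yaw-rate sensor) = exp(−0.000382 × 250) = 0.90892
Series (brake ECU and yaw-rate sensor): 0.89898 × 0.90892 = 0.81710
Parallel (hydraulic modulator and [0.81710]): 1 − (1 − 0.93309)(1 − 0.81710) = 0.988

0.988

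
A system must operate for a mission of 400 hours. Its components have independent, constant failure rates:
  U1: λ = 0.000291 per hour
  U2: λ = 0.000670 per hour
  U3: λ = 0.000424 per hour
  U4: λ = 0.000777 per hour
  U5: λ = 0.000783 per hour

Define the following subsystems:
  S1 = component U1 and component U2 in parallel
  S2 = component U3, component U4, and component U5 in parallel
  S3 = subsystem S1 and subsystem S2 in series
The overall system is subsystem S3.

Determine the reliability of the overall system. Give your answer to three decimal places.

R(U1) = exp(−0.000291 × 400) = 0.89012
R(U2) = exp(−0.000670 × 400) = 0.76491
R(U3) = exp(−0.000424 × 400) = 0.84400
R(U4) = exp(−0.000777 × 400) = 0.73286
R(U5) = exp(−0.000783 × 400) = 0.73110
Parallel (U1 and U2): 1 − (1 − 0.89012)(1 − 0.76491) = 0.97417
Parallel (U3, U4, and U5): 1 − (1 − 0.84400)(1 − 0.73286)(1 − 0.73110) = 0.98879
Series ([0.97417] and [0.98879]): 0.97417 × 0.98879 = 0.963

0.963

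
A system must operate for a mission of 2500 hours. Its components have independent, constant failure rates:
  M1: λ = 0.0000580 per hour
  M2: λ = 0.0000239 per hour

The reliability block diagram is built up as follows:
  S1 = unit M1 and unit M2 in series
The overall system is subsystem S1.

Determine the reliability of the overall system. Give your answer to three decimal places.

0.815

R(M1) = exp(−0.0000580 × 2500) = 0.86502
R(M2) = exp(−0.0000239 × 2500) = 0.94200
Series (M1 and M2): 0.86502 × 0.94200 = 0.815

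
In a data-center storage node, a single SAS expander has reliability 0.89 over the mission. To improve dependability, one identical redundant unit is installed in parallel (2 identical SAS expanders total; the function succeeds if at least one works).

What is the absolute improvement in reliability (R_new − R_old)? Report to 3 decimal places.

R_before = 0.89
R_after = 1 − (1 − 0.89)^2 = 0.988
ΔR = 0.988 − 0.89 = 0.098

0.098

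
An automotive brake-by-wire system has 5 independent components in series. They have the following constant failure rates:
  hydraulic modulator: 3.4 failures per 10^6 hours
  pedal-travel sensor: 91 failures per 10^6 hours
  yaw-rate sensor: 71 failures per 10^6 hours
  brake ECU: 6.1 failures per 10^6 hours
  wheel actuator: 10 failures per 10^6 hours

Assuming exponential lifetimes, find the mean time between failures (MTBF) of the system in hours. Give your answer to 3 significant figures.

5510

Series of exponential components: λ_sys = Σ λ_i
λ_sys = 0.0000034 + 0.000091 + 0.000071 + 0.0000061 + 0.000010 = 1.8150e-04 /h
MTBF = 1 / λ_sys = 5510 h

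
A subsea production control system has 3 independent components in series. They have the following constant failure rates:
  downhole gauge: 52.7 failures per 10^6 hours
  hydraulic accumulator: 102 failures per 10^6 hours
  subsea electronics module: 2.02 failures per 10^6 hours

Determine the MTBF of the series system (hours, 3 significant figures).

Series of exponential components: λ_sys = Σ λ_i
λ_sys = 0.0000527 + 0.000102 + 0.00000202 = 1.5672e-04 /h
MTBF = 1 / λ_sys = 6380 h

6380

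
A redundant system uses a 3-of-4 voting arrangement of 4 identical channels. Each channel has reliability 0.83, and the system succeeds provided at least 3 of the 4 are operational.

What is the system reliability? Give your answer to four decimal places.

R = Σ_{i=3}^{4} C(4,i) p^i (1−p)^{4−i} with p = 0.83
C(4,3)·0.83^3·0.17^1 = 0.388815
C(4,4)·0.83^4·0.17^0 = 0.474583
Sum = 0.8634

0.8634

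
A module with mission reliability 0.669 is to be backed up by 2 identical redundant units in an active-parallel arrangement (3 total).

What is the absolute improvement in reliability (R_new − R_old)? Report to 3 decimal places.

0.295

R_before = 0.669
R_after = 1 − (1 − 0.669)^3 = 0.964
ΔR = 0.964 − 0.669 = 0.295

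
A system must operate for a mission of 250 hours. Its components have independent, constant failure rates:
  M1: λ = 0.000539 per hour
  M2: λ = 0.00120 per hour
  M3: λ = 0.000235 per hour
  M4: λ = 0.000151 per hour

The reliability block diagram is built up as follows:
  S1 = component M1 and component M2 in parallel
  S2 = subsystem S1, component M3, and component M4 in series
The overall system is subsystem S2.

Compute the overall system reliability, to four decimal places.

R(M1) = exp(−0.000539 × 250) = 0.873934
R(M2) = exp(−0.00120 × 250) = 0.740818
R(M3) = exp(−0.000235 × 250) = 0.942942
R(M4) = exp(−0.000151 × 250) = 0.962954
Parallel (M1 and M2): 1 − (1 − 0.873934)(1 − 0.740818) = 0.967326
Series ([0.967326], M3, and M4): 0.967326 × 0.942942 × 0.962954 = 0.8783

0.8783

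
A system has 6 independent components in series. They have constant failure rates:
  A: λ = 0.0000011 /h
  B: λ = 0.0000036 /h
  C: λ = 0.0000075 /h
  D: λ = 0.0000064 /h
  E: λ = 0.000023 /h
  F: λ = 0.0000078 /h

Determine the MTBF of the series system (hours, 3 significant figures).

Series of exponential components: λ_sys = Σ λ_i
λ_sys = 0.0000011 + 0.0000036 + 0.0000075 + 0.0000064 + 0.000023 + 0.0000078 = 4.9400e-05 /h
MTBF = 1 / λ_sys = 20200 h

20200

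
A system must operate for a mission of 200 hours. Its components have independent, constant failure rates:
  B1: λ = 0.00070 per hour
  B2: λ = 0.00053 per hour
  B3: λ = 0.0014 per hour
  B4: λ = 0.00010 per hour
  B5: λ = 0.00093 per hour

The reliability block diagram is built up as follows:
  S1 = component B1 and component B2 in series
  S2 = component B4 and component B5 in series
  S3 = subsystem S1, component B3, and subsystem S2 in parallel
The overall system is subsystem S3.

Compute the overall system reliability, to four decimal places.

R(B1) = exp(−0.00070 × 200) = 0.869358
R(B2) = exp(−0.00053 × 200) = 0.899425
R(B3) = exp(−0.0014 × 200) = 0.755784
R(B4) = exp(−0.00010 × 200) = 0.980199
R(B5) = exp(−0.00093 × 200) = 0.830274
Series (B1 and B2): 0.869358 × 0.899425 = 0.781922
Series (B4 and B5): 0.980199 × 0.830274 = 0.813834
Parallel ([0.781922], B3, and [0.813834]): 1 − (1 − 0.781922)(1 − 0.755784)(1 − 0.813834) = 0.9901

0.9901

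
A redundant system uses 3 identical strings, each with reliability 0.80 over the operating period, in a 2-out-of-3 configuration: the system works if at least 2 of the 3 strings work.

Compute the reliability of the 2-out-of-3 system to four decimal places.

R = Σ_{i=2}^{3} C(3,i) p^i (1−p)^{3−i} with p = 0.80
C(3,2)·0.80^2·0.20^1 = 0.384000
C(3,3)·0.80^3·0.20^0 = 0.512000
Sum = 0.8960

0.8960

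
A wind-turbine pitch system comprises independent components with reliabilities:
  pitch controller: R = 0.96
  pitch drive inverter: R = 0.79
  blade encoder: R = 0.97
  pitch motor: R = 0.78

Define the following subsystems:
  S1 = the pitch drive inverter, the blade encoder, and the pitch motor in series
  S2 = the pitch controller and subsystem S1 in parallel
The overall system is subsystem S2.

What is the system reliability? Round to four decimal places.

Series (pitch drive inverter, blade encoder, and pitch motor): 0.790000 × 0.970000 × 0.780000 = 0.597714
Parallel (pitch controller and [0.597714]): 1 − (1 − 0.960000)(1 − 0.597714) = 0.9839

0.9839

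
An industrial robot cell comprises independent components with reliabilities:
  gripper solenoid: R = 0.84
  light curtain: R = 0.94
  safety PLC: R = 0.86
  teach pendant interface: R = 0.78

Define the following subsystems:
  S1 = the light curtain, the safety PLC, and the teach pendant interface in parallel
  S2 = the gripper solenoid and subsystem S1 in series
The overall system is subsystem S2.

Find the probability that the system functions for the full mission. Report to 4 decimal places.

0.8384

Parallel (light curtain, safety PLC, and teach pendant interface): 1 − (1 − 0.940000)(1 − 0.860000)(1 − 0.780000) = 0.998152
Series (gripper solenoid and [0.998152]): 0.840000 × 0.998152 = 0.8384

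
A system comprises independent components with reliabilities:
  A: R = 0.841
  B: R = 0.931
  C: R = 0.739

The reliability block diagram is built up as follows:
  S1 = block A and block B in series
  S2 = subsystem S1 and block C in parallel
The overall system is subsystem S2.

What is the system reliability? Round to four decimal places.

0.9434

Series (A and B): 0.841000 × 0.931000 = 0.782971
Parallel ([0.782971] and C): 1 − (1 − 0.782971)(1 − 0.739000) = 0.9434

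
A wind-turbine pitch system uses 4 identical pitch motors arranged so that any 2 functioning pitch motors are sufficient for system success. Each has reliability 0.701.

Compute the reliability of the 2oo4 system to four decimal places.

0.9171

R = Σ_{i=2}^{4} C(4,i) p^i (1−p)^{4−i} with p = 0.701
C(4,2)·0.701^2·0.299^2 = 0.263590
C(4,3)·0.701^3·0.299^1 = 0.411989
C(4,4)·0.701^4·0.299^0 = 0.241475
Sum = 0.9171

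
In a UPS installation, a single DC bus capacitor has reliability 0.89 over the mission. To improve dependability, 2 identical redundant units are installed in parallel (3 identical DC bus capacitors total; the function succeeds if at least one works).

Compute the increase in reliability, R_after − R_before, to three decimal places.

0.109

R_before = 0.89
R_after = 1 − (1 − 0.89)^3 = 0.999
ΔR = 0.999 − 0.89 = 0.109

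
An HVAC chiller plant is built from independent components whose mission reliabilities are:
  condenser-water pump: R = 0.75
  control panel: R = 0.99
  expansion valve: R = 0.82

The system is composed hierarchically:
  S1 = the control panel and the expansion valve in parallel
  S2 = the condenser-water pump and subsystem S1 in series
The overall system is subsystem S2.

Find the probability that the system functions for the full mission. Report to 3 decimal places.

Parallel (control panel and expansion valve): 1 − (1 − 0.99000)(1 − 0.82000) = 0.99820
Series (condenser-water pump and [0.99820]): 0.75000 × 0.99820 = 0.749

0.749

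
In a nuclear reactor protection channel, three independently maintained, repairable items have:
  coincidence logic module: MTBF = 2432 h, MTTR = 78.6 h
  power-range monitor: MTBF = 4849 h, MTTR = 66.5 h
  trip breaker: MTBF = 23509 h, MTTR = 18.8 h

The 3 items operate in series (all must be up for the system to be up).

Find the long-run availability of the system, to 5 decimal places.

0.95482

A(coincidence logic module) = MTBF/(MTBF+MTTR) = 2432/(2432+78.6) = 0.968693
A(power-range monitor) = MTBF/(MTBF+MTTR) = 4849/(4849+66.5) = 0.986471
A(trip breaker) = MTBF/(MTBF+MTTR) = 23509/(23509+18.8) = 0.999201
Series availability: 0.968693 × 0.986471 × 0.999201 = 0.95482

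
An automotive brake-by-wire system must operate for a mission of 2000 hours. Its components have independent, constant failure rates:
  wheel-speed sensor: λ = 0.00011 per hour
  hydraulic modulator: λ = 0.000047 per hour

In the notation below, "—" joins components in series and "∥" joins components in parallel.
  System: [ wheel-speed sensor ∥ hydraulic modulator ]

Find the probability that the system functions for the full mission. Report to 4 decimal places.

0.9823

R(wheel-speed sensor) = exp(−0.00011 × 2000) = 0.802519
R(hydraulic modulator) = exp(−0.000047 × 2000) = 0.910283
Parallel (wheel-speed sensor and hydraulic modulator): 1 − (1 − 0.802519)(1 − 0.910283) = 0.9823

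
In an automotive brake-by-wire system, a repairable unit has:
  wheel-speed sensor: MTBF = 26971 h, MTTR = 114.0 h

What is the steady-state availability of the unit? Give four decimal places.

0.9958

A(wheel-speed sensor) = MTBF/(MTBF+MTTR) = 26971/(26971+114.0) = 0.9958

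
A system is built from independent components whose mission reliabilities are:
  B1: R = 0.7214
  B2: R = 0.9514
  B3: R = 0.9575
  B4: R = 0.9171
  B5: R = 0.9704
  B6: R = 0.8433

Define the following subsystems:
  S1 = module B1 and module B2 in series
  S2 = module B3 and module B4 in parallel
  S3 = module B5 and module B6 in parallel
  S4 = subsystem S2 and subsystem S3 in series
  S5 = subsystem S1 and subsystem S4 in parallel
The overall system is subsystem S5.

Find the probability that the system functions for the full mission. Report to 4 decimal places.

Series (B1 and B2): 0.721400 × 0.951400 = 0.686340
Parallel (B3 and B4): 1 − (1 − 0.957500)(1 − 0.917100) = 0.996477
Parallel (B5 and B6): 1 − (1 − 0.970400)(1 − 0.843300) = 0.995362
Series ([0.996477] and [0.995362]): 0.996477 × 0.995362 = 0.991855
Parallel ([0.686340] and [0.991855]): 1 − (1 − 0.686340)(1 − 0.991855) = 0.9974

0.9974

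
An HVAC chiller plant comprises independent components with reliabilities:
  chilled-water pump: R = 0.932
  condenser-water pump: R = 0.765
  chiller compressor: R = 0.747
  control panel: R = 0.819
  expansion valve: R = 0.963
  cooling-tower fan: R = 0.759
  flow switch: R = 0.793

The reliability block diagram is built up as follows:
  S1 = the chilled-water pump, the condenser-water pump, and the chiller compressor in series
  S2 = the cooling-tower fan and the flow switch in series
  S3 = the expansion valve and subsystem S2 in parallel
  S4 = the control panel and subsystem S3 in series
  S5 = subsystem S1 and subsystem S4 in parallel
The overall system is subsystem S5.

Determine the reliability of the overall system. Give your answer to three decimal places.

Series (chilled-water pump, condenser-water pump, and chiller compressor): 0.93200 × 0.76500 × 0.74700 = 0.53260
Series (cooling-tower fan and flow switch): 0.75900 × 0.79300 = 0.60189
Parallel (expansion valve and [0.60189]): 1 − (1 − 0.96300)(1 − 0.60189) = 0.98527
Series (control panel and [0.98527]): 0.81900 × 0.98527 = 0.80694
Parallel ([0.53260] and [0.80694]): 1 − (1 − 0.53260)(1 − 0.80694) = 0.910

0.910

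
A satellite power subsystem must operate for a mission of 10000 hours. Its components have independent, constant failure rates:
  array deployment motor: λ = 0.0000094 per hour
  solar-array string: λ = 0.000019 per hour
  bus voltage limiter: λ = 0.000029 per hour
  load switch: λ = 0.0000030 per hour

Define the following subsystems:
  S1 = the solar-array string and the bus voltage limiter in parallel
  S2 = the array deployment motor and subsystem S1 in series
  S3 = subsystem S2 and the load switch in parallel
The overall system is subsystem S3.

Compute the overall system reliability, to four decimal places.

R(array deployment motor) = exp(−0.0000094 × 10000) = 0.910283
R(solar-array string) = exp(−0.000019 × 10000) = 0.826959
R(bus voltage limiter) = exp(−0.000029 × 10000) = 0.748264
R(load switch) = exp(−0.0000030 × 10000) = 0.970446
Parallel (solar-array string and bus voltage limiter): 1 − (1 − 0.826959)(1 − 0.748264) = 0.956439
Series (array deployment motor and [0.956439]): 0.910283 × 0.956439 = 0.870630
Parallel ([0.870630] and load switch): 1 − (1 − 0.870630)(1 − 0.970446) = 0.9962

0.9962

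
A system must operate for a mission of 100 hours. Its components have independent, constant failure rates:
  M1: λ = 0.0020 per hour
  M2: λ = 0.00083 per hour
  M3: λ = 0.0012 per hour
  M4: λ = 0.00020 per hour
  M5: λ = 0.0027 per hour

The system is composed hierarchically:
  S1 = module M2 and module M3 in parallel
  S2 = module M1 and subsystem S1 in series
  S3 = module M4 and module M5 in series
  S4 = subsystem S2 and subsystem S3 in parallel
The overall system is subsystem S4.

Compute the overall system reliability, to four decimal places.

R(M1) = exp(−0.0020 × 100) = 0.818731
R(M2) = exp(−0.00083 × 100) = 0.920351
R(M3) = exp(−0.0012 × 100) = 0.886920
R(M4) = exp(−0.00020 × 100) = 0.980199
R(M5) = exp(−0.0027 × 100) = 0.763379
Parallel (M2 and M3): 1 − (1 − 0.920351)(1 − 0.886920) = 0.990993
Series (M1 and [0.990993]): 0.818731 × 0.990993 = 0.811357
Series (M4 and M5): 0.980199 × 0.763379 = 0.748263
Parallel ([0.811357] and [0.748263]): 1 − (1 − 0.811357)(1 − 0.748263) = 0.9525

0.9525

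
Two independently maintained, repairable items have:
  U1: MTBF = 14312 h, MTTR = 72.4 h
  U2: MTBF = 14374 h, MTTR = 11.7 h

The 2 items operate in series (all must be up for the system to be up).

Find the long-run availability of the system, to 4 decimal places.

0.9942

A(U1) = MTBF/(MTBF+MTTR) = 14312/(14312+72.4) = 0.994967
A(U2) = MTBF/(MTBF+MTTR) = 14374/(14374+11.7) = 0.999187
Series availability: 0.994967 × 0.999187 = 0.9942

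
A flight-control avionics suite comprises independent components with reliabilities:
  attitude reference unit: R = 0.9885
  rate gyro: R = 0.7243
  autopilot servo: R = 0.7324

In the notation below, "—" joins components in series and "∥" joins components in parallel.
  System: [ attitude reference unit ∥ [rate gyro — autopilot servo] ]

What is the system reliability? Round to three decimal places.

Series (rate gyro and autopilot servo): 0.72430 × 0.73240 = 0.53048
Parallel (attitude reference unit and [0.53048]): 1 − (1 − 0.98850)(1 − 0.53048) = 0.995

0.995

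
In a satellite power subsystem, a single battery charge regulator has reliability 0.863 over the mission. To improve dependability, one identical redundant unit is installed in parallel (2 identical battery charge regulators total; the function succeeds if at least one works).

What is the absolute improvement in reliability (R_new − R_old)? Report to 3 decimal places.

0.118

R_before = 0.863
R_after = 1 − (1 − 0.863)^2 = 0.981
ΔR = 0.981 − 0.863 = 0.118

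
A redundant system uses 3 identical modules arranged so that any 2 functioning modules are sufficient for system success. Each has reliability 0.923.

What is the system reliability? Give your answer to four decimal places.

R = Σ_{i=2}^{3} C(3,i) p^i (1−p)^{3−i} with p = 0.923
C(3,2)·0.923^2·0.077^1 = 0.196796
C(3,3)·0.923^3·0.077^0 = 0.786330
Sum = 0.9831

0.9831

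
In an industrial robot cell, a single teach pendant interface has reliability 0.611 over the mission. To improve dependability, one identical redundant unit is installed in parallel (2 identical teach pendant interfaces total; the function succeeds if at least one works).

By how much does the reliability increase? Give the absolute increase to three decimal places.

R_before = 0.611
R_after = 1 − (1 − 0.611)^2 = 0.849
ΔR = 0.849 − 0.611 = 0.238

0.238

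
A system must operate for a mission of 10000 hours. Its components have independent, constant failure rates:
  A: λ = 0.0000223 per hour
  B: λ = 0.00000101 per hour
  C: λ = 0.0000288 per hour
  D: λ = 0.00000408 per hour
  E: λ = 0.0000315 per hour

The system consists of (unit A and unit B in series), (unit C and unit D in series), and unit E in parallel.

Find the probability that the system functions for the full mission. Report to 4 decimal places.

0.9843

R(A) = exp(−0.0000223 × 10000) = 0.800115
R(B) = exp(−0.00000101 × 10000) = 0.989951
R(C) = exp(−0.0000288 × 10000) = 0.749762
R(D) = exp(−0.00000408 × 10000) = 0.960021
R(E) = exp(−0.0000315 × 10000) = 0.729789
Series (A and B): 0.800115 × 0.989951 = 0.792075
Series (C and D): 0.749762 × 0.960021 = 0.719787
Parallel ([0.792075], [0.719787], and E): 1 − (1 − 0.792075)(1 − 0.719787)(1 − 0.729789) = 0.9843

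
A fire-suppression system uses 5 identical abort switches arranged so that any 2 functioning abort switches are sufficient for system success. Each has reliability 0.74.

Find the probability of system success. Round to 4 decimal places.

R = Σ_{i=2}^{5} C(5,i) p^i (1−p)^{5−i} with p = 0.74
C(5,2)·0.74^2·0.26^3 = 0.096246
C(5,3)·0.74^3·0.26^2 = 0.273931
C(5,4)·0.74^4·0.26^1 = 0.389825
C(5,5)·0.74^5·0.26^0 = 0.221901
Sum = 0.9819

0.9819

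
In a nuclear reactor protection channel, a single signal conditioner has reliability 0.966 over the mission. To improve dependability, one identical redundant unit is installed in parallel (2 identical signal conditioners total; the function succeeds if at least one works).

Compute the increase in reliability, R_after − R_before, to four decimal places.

0.0328

R_before = 0.966
R_after = 1 − (1 − 0.966)^2 = 0.9988
ΔR = 0.9988 − 0.966 = 0.0328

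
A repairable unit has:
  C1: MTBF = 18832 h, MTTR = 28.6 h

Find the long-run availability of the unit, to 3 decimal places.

A(C1) = MTBF/(MTBF+MTTR) = 18832/(18832+28.6) = 0.998

0.998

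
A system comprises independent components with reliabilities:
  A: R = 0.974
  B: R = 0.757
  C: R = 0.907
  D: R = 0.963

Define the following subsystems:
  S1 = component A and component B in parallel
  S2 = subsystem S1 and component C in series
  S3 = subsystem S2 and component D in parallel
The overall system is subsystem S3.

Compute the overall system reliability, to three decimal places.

0.996

Parallel (A and B): 1 − (1 − 0.97400)(1 − 0.75700) = 0.99368
Series ([0.99368] and C): 0.99368 × 0.90700 = 0.90127
Parallel ([0.90127] and D): 1 − (1 − 0.90127)(1 − 0.96300) = 0.996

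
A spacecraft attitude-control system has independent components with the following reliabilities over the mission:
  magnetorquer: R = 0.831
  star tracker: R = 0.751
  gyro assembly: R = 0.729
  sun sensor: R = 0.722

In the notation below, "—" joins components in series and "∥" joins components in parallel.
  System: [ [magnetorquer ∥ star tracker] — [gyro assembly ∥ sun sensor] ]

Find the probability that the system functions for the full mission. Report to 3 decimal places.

Parallel (magnetorquer and star tracker): 1 − (1 − 0.83100)(1 − 0.75100) = 0.95792
Parallel (gyro assembly and sun sensor): 1 − (1 − 0.72900)(1 − 0.72200) = 0.92466
Series ([0.95792] and [0.92466]): 0.95792 × 0.92466 = 0.886

0.886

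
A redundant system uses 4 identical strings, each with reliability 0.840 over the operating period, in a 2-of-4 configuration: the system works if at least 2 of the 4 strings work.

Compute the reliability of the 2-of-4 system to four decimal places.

0.9856

R = Σ_{i=2}^{4} C(4,i) p^i (1−p)^{4−i} with p = 0.840
C(4,2)·0.840^2·0.160^2 = 0.108380
C(4,3)·0.840^3·0.160^1 = 0.379331
C(4,4)·0.840^4·0.160^0 = 0.497871
Sum = 0.9856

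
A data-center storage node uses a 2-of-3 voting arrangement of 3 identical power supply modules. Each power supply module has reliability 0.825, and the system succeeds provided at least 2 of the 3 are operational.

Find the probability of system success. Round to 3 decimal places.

R = Σ_{i=2}^{3} C(3,i) p^i (1−p)^{3−i} with p = 0.825
C(3,2)·0.825^2·0.175^1 = 0.35733
C(3,3)·0.825^3·0.175^0 = 0.56152
Sum = 0.919

0.919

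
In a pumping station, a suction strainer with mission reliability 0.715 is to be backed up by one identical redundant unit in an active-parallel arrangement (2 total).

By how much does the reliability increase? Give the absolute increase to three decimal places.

R_before = 0.715
R_after = 1 − (1 − 0.715)^2 = 0.919
ΔR = 0.919 − 0.715 = 0.204

0.204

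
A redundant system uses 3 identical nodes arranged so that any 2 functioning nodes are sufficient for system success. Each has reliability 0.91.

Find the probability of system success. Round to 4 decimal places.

0.9772

R = Σ_{i=2}^{3} C(3,i) p^i (1−p)^{3−i} with p = 0.91
C(3,2)·0.91^2·0.09^1 = 0.223587
C(3,3)·0.91^3·0.09^0 = 0.753571
Sum = 0.9772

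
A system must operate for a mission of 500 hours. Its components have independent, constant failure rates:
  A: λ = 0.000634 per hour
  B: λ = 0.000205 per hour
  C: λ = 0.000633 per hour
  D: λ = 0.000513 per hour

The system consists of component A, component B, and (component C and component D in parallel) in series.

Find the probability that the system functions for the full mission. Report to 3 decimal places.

0.617

R(A) = exp(−0.000634 × 500) = 0.72833
R(B) = exp(−0.000205 × 500) = 0.90258
R(C) = exp(−0.000633 × 500) = 0.72870
R(D) = exp(−0.000513 × 500) = 0.77375
Parallel (C and D): 1 − (1 − 0.72870)(1 − 0.77375) = 0.93862
Series (A, B, and [0.93862]): 0.72833 × 0.90258 × 0.93862 = 0.617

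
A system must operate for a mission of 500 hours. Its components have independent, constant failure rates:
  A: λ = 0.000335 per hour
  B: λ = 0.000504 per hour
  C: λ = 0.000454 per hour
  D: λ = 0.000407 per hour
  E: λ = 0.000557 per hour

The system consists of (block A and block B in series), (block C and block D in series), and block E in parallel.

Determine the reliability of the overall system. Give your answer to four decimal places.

0.9709

R(A) = exp(−0.000335 × 500) = 0.845777
R(B) = exp(−0.000504 × 500) = 0.777245
R(C) = exp(−0.000454 × 500) = 0.796921
R(D) = exp(−0.000407 × 500) = 0.815870
R(E) = exp(−0.000557 × 500) = 0.756918
Series (A and B): 0.845777 × 0.777245 = 0.657376
Series (C and D): 0.796921 × 0.815870 = 0.650184
Parallel ([0.657376], [0.650184], and E): 1 − (1 − 0.657376)(1 − 0.650184)(1 − 0.756918) = 0.9709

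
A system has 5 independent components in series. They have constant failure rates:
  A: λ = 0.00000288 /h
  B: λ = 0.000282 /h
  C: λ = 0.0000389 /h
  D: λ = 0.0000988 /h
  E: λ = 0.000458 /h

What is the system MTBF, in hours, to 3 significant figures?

1140

Series of exponential components: λ_sys = Σ λ_i
λ_sys = 0.00000288 + 0.000282 + 0.0000389 + 0.0000988 + 0.000458 = 8.8058e-04 /h
MTBF = 1 / λ_sys = 1140 h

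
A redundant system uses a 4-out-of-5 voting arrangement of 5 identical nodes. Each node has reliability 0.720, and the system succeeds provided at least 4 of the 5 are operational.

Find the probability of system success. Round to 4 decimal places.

0.5697

R = Σ_{i=4}^{5} C(5,i) p^i (1−p)^{5−i} with p = 0.720
C(5,4)·0.720^4·0.280^1 = 0.376234
C(5,5)·0.720^5·0.280^0 = 0.193492
Sum = 0.5697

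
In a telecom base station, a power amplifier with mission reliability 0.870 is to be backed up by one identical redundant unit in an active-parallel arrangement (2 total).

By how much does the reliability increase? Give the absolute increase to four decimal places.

R_before = 0.870
R_after = 1 − (1 − 0.870)^2 = 0.9831
ΔR = 0.9831 − 0.870 = 0.1131

0.1131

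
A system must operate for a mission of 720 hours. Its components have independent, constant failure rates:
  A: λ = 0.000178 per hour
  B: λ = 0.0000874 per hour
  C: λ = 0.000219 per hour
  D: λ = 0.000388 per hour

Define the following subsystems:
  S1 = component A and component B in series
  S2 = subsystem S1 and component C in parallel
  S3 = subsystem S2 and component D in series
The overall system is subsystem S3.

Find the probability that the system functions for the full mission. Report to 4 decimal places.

0.7371

R(A) = exp(−0.000178 × 720) = 0.879713
R(B) = exp(−0.0000874 × 720) = 0.939011
R(C) = exp(−0.000219 × 720) = 0.854123
R(D) = exp(−0.000388 × 720) = 0.756268
Series (A and B): 0.879713 × 0.939011 = 0.826060
Parallel ([0.826060] and C): 1 − (1 − 0.826060)(1 − 0.854123) = 0.974626
Series ([0.974626] and D): 0.974626 × 0.756268 = 0.7371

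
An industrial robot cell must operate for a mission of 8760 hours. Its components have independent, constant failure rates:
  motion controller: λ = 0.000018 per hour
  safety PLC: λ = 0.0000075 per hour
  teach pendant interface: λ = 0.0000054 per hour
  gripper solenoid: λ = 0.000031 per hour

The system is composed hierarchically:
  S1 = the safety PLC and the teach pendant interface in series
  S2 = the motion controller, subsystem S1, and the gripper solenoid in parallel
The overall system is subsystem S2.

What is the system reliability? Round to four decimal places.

R(motion controller) = exp(−0.000018 × 8760) = 0.854123
R(safety PLC) = exp(−0.0000075 × 8760) = 0.936412
R(teach pendant interface) = exp(−0.0000054 × 8760) = 0.953797
R(gripper solenoid) = exp(−0.000031 × 8760) = 0.762190
Series (safety PLC and teach pendant interface): 0.936412 × 0.953797 = 0.893147
Parallel (motion controller, [0.893147], and gripper solenoid): 1 − (1 − 0.854123)(1 − 0.893147)(1 − 0.762190) = 0.9963

0.9963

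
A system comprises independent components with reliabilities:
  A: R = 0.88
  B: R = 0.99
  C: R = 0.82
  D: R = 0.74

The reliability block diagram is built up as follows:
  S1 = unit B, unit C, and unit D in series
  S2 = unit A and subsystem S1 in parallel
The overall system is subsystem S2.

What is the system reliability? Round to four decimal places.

Series (B, C, and D): 0.990000 × 0.820000 × 0.740000 = 0.600732
Parallel (A and [0.600732]): 1 − (1 − 0.880000)(1 − 0.600732) = 0.9521

0.9521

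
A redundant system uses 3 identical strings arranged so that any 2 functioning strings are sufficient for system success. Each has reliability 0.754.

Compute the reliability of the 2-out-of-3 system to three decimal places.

0.848

R = Σ_{i=2}^{3} C(3,i) p^i (1−p)^{3−i} with p = 0.754
C(3,2)·0.754^2·0.246^1 = 0.41956
C(3,3)·0.754^3·0.246^0 = 0.42866
Sum = 0.848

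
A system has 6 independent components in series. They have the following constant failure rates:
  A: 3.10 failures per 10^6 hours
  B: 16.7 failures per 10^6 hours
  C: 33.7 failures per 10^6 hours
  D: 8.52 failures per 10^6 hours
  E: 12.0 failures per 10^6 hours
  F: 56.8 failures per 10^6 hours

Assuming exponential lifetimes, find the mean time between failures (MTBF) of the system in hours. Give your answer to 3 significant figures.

Series of exponential components: λ_sys = Σ λ_i
λ_sys = 0.00000310 + 0.0000167 + 0.0000337 + 0.00000852 + 0.0000120 + 0.0000568 = 1.3082e-04 /h
MTBF = 1 / λ_sys = 7640 h

7640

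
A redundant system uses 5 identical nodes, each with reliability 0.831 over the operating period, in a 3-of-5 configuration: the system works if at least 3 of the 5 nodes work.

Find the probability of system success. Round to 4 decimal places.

R = Σ_{i=3}^{5} C(5,i) p^i (1−p)^{5−i} with p = 0.831
C(5,3)·0.831^3·0.169^2 = 0.163899
C(5,4)·0.831^4·0.169^1 = 0.402959
C(5,5)·0.831^5·0.169^0 = 0.396283
Sum = 0.9631

0.9631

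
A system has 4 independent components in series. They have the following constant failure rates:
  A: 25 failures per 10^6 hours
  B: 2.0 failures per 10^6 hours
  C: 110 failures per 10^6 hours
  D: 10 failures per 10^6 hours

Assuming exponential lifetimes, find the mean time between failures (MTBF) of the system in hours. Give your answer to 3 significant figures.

6800

Series of exponential components: λ_sys = Σ λ_i
λ_sys = 0.000025 + 0.0000020 + 0.00011 + 0.000010 = 1.4700e-04 /h
MTBF = 1 / λ_sys = 6800 h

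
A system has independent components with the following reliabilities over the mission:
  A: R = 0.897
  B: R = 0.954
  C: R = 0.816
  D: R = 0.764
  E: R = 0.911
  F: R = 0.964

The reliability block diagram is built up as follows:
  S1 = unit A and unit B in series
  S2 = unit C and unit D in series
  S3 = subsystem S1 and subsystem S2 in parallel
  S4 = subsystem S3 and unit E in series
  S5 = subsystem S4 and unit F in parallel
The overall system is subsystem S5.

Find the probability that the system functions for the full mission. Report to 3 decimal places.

0.995

Series (A and B): 0.89700 × 0.95400 = 0.85574
Series (C and D): 0.81600 × 0.76400 = 0.62342
Parallel ([0.85574] and [0.62342]): 1 − (1 − 0.85574)(1 − 0.62342) = 0.94567
Series ([0.94567] and E): 0.94567 × 0.91100 = 0.86151
Parallel ([0.86151] and F): 1 − (1 − 0.86151)(1 − 0.96400) = 0.995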